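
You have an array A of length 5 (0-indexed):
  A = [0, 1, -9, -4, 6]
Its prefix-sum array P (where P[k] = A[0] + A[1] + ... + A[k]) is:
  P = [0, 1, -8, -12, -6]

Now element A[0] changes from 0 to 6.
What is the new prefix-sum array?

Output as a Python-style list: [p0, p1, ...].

Answer: [6, 7, -2, -6, 0]

Derivation:
Change: A[0] 0 -> 6, delta = 6
P[k] for k < 0: unchanged (A[0] not included)
P[k] for k >= 0: shift by delta = 6
  P[0] = 0 + 6 = 6
  P[1] = 1 + 6 = 7
  P[2] = -8 + 6 = -2
  P[3] = -12 + 6 = -6
  P[4] = -6 + 6 = 0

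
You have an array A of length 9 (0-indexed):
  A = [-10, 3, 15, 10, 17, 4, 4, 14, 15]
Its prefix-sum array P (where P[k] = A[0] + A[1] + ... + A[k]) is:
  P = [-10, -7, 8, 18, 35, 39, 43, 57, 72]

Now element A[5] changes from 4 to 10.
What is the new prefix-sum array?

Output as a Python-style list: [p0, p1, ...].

Change: A[5] 4 -> 10, delta = 6
P[k] for k < 5: unchanged (A[5] not included)
P[k] for k >= 5: shift by delta = 6
  P[0] = -10 + 0 = -10
  P[1] = -7 + 0 = -7
  P[2] = 8 + 0 = 8
  P[3] = 18 + 0 = 18
  P[4] = 35 + 0 = 35
  P[5] = 39 + 6 = 45
  P[6] = 43 + 6 = 49
  P[7] = 57 + 6 = 63
  P[8] = 72 + 6 = 78

Answer: [-10, -7, 8, 18, 35, 45, 49, 63, 78]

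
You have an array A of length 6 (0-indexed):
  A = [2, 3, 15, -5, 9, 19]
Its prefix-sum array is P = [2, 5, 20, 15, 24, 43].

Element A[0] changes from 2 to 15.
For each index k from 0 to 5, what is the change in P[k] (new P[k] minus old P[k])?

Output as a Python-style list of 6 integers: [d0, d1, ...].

Answer: [13, 13, 13, 13, 13, 13]

Derivation:
Element change: A[0] 2 -> 15, delta = 13
For k < 0: P[k] unchanged, delta_P[k] = 0
For k >= 0: P[k] shifts by exactly 13
Delta array: [13, 13, 13, 13, 13, 13]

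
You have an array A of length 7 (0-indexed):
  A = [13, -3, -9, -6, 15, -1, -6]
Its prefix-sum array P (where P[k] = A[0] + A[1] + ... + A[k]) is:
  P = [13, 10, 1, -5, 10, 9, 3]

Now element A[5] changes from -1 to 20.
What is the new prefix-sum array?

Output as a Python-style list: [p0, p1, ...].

Answer: [13, 10, 1, -5, 10, 30, 24]

Derivation:
Change: A[5] -1 -> 20, delta = 21
P[k] for k < 5: unchanged (A[5] not included)
P[k] for k >= 5: shift by delta = 21
  P[0] = 13 + 0 = 13
  P[1] = 10 + 0 = 10
  P[2] = 1 + 0 = 1
  P[3] = -5 + 0 = -5
  P[4] = 10 + 0 = 10
  P[5] = 9 + 21 = 30
  P[6] = 3 + 21 = 24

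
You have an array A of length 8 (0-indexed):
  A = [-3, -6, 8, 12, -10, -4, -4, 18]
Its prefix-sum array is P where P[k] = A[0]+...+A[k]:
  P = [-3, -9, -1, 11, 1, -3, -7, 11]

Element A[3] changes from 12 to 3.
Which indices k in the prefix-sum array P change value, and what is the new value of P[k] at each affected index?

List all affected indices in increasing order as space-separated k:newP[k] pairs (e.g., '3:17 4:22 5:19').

Answer: 3:2 4:-8 5:-12 6:-16 7:2

Derivation:
P[k] = A[0] + ... + A[k]
P[k] includes A[3] iff k >= 3
Affected indices: 3, 4, ..., 7; delta = -9
  P[3]: 11 + -9 = 2
  P[4]: 1 + -9 = -8
  P[5]: -3 + -9 = -12
  P[6]: -7 + -9 = -16
  P[7]: 11 + -9 = 2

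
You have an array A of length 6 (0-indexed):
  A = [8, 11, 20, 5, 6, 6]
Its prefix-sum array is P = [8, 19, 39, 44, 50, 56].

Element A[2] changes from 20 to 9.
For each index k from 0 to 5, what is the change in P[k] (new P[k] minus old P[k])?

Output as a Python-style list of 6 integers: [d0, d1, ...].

Answer: [0, 0, -11, -11, -11, -11]

Derivation:
Element change: A[2] 20 -> 9, delta = -11
For k < 2: P[k] unchanged, delta_P[k] = 0
For k >= 2: P[k] shifts by exactly -11
Delta array: [0, 0, -11, -11, -11, -11]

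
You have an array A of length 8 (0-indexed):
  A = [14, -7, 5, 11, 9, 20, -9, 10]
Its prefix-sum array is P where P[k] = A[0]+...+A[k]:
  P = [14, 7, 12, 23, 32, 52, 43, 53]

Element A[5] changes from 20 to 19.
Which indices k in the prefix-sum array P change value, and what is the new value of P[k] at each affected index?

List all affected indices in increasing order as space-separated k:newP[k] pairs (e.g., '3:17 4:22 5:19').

P[k] = A[0] + ... + A[k]
P[k] includes A[5] iff k >= 5
Affected indices: 5, 6, ..., 7; delta = -1
  P[5]: 52 + -1 = 51
  P[6]: 43 + -1 = 42
  P[7]: 53 + -1 = 52

Answer: 5:51 6:42 7:52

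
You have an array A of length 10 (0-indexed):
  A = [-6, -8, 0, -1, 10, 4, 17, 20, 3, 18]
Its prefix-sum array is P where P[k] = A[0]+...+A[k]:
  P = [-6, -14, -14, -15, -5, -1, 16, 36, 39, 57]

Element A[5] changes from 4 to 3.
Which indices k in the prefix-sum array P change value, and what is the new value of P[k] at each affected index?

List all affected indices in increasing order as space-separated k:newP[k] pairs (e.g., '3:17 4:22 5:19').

P[k] = A[0] + ... + A[k]
P[k] includes A[5] iff k >= 5
Affected indices: 5, 6, ..., 9; delta = -1
  P[5]: -1 + -1 = -2
  P[6]: 16 + -1 = 15
  P[7]: 36 + -1 = 35
  P[8]: 39 + -1 = 38
  P[9]: 57 + -1 = 56

Answer: 5:-2 6:15 7:35 8:38 9:56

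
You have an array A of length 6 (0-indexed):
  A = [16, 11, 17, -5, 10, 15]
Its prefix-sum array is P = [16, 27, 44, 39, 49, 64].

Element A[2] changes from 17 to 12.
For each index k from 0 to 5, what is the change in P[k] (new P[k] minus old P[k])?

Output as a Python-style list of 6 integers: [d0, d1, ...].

Element change: A[2] 17 -> 12, delta = -5
For k < 2: P[k] unchanged, delta_P[k] = 0
For k >= 2: P[k] shifts by exactly -5
Delta array: [0, 0, -5, -5, -5, -5]

Answer: [0, 0, -5, -5, -5, -5]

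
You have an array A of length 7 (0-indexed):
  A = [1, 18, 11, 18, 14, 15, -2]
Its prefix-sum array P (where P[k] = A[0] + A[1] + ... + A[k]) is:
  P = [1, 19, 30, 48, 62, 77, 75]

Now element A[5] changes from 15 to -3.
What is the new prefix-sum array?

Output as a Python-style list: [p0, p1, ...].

Change: A[5] 15 -> -3, delta = -18
P[k] for k < 5: unchanged (A[5] not included)
P[k] for k >= 5: shift by delta = -18
  P[0] = 1 + 0 = 1
  P[1] = 19 + 0 = 19
  P[2] = 30 + 0 = 30
  P[3] = 48 + 0 = 48
  P[4] = 62 + 0 = 62
  P[5] = 77 + -18 = 59
  P[6] = 75 + -18 = 57

Answer: [1, 19, 30, 48, 62, 59, 57]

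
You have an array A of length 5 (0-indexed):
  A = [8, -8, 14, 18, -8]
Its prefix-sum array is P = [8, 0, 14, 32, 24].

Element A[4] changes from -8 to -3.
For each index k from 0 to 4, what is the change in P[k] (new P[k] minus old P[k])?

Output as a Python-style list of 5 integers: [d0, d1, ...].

Answer: [0, 0, 0, 0, 5]

Derivation:
Element change: A[4] -8 -> -3, delta = 5
For k < 4: P[k] unchanged, delta_P[k] = 0
For k >= 4: P[k] shifts by exactly 5
Delta array: [0, 0, 0, 0, 5]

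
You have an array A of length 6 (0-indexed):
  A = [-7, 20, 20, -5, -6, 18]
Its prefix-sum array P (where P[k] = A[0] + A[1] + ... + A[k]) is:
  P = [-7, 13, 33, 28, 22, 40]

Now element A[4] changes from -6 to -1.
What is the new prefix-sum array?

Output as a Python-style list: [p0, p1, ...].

Answer: [-7, 13, 33, 28, 27, 45]

Derivation:
Change: A[4] -6 -> -1, delta = 5
P[k] for k < 4: unchanged (A[4] not included)
P[k] for k >= 4: shift by delta = 5
  P[0] = -7 + 0 = -7
  P[1] = 13 + 0 = 13
  P[2] = 33 + 0 = 33
  P[3] = 28 + 0 = 28
  P[4] = 22 + 5 = 27
  P[5] = 40 + 5 = 45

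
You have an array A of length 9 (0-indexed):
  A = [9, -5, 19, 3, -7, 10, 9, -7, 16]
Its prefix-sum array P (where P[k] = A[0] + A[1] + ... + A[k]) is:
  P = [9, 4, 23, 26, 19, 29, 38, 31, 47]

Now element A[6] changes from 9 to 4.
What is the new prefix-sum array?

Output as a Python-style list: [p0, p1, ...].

Answer: [9, 4, 23, 26, 19, 29, 33, 26, 42]

Derivation:
Change: A[6] 9 -> 4, delta = -5
P[k] for k < 6: unchanged (A[6] not included)
P[k] for k >= 6: shift by delta = -5
  P[0] = 9 + 0 = 9
  P[1] = 4 + 0 = 4
  P[2] = 23 + 0 = 23
  P[3] = 26 + 0 = 26
  P[4] = 19 + 0 = 19
  P[5] = 29 + 0 = 29
  P[6] = 38 + -5 = 33
  P[7] = 31 + -5 = 26
  P[8] = 47 + -5 = 42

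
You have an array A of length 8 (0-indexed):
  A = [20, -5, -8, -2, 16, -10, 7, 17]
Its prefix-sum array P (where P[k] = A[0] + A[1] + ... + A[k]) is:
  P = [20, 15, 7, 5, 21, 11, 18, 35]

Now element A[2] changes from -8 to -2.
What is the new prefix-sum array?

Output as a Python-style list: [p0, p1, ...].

Change: A[2] -8 -> -2, delta = 6
P[k] for k < 2: unchanged (A[2] not included)
P[k] for k >= 2: shift by delta = 6
  P[0] = 20 + 0 = 20
  P[1] = 15 + 0 = 15
  P[2] = 7 + 6 = 13
  P[3] = 5 + 6 = 11
  P[4] = 21 + 6 = 27
  P[5] = 11 + 6 = 17
  P[6] = 18 + 6 = 24
  P[7] = 35 + 6 = 41

Answer: [20, 15, 13, 11, 27, 17, 24, 41]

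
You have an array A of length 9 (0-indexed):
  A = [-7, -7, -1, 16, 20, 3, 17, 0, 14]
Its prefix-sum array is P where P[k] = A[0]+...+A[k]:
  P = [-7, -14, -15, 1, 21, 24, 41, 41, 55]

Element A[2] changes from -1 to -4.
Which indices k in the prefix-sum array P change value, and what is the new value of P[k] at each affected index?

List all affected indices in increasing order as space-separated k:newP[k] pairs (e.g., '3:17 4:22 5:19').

Answer: 2:-18 3:-2 4:18 5:21 6:38 7:38 8:52

Derivation:
P[k] = A[0] + ... + A[k]
P[k] includes A[2] iff k >= 2
Affected indices: 2, 3, ..., 8; delta = -3
  P[2]: -15 + -3 = -18
  P[3]: 1 + -3 = -2
  P[4]: 21 + -3 = 18
  P[5]: 24 + -3 = 21
  P[6]: 41 + -3 = 38
  P[7]: 41 + -3 = 38
  P[8]: 55 + -3 = 52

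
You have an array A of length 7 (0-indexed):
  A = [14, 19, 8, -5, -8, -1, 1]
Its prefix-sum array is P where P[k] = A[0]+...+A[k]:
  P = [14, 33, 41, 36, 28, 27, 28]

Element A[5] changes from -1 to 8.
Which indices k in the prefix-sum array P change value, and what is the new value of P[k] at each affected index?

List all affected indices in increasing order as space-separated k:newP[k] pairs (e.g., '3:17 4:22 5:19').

Answer: 5:36 6:37

Derivation:
P[k] = A[0] + ... + A[k]
P[k] includes A[5] iff k >= 5
Affected indices: 5, 6, ..., 6; delta = 9
  P[5]: 27 + 9 = 36
  P[6]: 28 + 9 = 37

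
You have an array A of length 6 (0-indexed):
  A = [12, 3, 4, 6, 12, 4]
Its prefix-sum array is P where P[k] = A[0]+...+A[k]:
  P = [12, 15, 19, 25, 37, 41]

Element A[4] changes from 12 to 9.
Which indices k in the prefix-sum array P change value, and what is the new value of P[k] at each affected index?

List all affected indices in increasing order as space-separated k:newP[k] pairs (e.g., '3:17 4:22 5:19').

Answer: 4:34 5:38

Derivation:
P[k] = A[0] + ... + A[k]
P[k] includes A[4] iff k >= 4
Affected indices: 4, 5, ..., 5; delta = -3
  P[4]: 37 + -3 = 34
  P[5]: 41 + -3 = 38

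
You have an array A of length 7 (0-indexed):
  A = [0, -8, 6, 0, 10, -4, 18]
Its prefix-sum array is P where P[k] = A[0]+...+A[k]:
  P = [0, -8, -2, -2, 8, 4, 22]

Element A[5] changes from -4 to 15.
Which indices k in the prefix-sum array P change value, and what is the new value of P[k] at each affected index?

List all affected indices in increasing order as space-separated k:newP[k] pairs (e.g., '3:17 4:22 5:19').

Answer: 5:23 6:41

Derivation:
P[k] = A[0] + ... + A[k]
P[k] includes A[5] iff k >= 5
Affected indices: 5, 6, ..., 6; delta = 19
  P[5]: 4 + 19 = 23
  P[6]: 22 + 19 = 41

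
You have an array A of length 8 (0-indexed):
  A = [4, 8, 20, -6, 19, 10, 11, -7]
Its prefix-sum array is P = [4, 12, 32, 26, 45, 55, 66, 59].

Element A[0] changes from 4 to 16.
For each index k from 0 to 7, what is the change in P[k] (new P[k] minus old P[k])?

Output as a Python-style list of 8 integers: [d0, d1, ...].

Answer: [12, 12, 12, 12, 12, 12, 12, 12]

Derivation:
Element change: A[0] 4 -> 16, delta = 12
For k < 0: P[k] unchanged, delta_P[k] = 0
For k >= 0: P[k] shifts by exactly 12
Delta array: [12, 12, 12, 12, 12, 12, 12, 12]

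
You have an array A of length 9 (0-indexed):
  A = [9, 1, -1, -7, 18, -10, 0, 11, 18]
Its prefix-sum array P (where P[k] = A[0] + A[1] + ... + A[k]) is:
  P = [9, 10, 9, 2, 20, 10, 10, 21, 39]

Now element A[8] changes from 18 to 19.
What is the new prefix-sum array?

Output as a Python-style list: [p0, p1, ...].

Change: A[8] 18 -> 19, delta = 1
P[k] for k < 8: unchanged (A[8] not included)
P[k] for k >= 8: shift by delta = 1
  P[0] = 9 + 0 = 9
  P[1] = 10 + 0 = 10
  P[2] = 9 + 0 = 9
  P[3] = 2 + 0 = 2
  P[4] = 20 + 0 = 20
  P[5] = 10 + 0 = 10
  P[6] = 10 + 0 = 10
  P[7] = 21 + 0 = 21
  P[8] = 39 + 1 = 40

Answer: [9, 10, 9, 2, 20, 10, 10, 21, 40]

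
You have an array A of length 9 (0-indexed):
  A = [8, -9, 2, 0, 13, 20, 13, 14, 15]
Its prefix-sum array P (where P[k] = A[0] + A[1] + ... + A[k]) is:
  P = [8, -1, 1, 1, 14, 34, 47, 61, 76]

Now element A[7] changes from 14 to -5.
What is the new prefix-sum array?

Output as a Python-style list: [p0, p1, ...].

Answer: [8, -1, 1, 1, 14, 34, 47, 42, 57]

Derivation:
Change: A[7] 14 -> -5, delta = -19
P[k] for k < 7: unchanged (A[7] not included)
P[k] for k >= 7: shift by delta = -19
  P[0] = 8 + 0 = 8
  P[1] = -1 + 0 = -1
  P[2] = 1 + 0 = 1
  P[3] = 1 + 0 = 1
  P[4] = 14 + 0 = 14
  P[5] = 34 + 0 = 34
  P[6] = 47 + 0 = 47
  P[7] = 61 + -19 = 42
  P[8] = 76 + -19 = 57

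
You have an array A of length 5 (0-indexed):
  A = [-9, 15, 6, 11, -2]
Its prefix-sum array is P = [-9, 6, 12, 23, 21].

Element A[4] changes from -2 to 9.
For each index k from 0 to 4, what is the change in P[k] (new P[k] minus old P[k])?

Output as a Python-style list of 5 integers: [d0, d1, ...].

Answer: [0, 0, 0, 0, 11]

Derivation:
Element change: A[4] -2 -> 9, delta = 11
For k < 4: P[k] unchanged, delta_P[k] = 0
For k >= 4: P[k] shifts by exactly 11
Delta array: [0, 0, 0, 0, 11]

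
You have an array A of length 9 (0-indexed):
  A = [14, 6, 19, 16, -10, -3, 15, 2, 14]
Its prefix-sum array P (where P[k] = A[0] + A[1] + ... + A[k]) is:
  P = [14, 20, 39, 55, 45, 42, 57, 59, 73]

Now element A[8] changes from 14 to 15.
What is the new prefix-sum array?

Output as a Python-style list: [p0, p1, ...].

Answer: [14, 20, 39, 55, 45, 42, 57, 59, 74]

Derivation:
Change: A[8] 14 -> 15, delta = 1
P[k] for k < 8: unchanged (A[8] not included)
P[k] for k >= 8: shift by delta = 1
  P[0] = 14 + 0 = 14
  P[1] = 20 + 0 = 20
  P[2] = 39 + 0 = 39
  P[3] = 55 + 0 = 55
  P[4] = 45 + 0 = 45
  P[5] = 42 + 0 = 42
  P[6] = 57 + 0 = 57
  P[7] = 59 + 0 = 59
  P[8] = 73 + 1 = 74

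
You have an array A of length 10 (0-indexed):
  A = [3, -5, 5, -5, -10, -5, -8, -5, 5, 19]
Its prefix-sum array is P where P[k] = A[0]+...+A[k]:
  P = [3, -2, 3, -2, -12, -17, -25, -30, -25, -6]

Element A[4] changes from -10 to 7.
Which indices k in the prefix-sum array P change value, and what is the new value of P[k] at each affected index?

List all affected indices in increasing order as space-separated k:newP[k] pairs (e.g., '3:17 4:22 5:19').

Answer: 4:5 5:0 6:-8 7:-13 8:-8 9:11

Derivation:
P[k] = A[0] + ... + A[k]
P[k] includes A[4] iff k >= 4
Affected indices: 4, 5, ..., 9; delta = 17
  P[4]: -12 + 17 = 5
  P[5]: -17 + 17 = 0
  P[6]: -25 + 17 = -8
  P[7]: -30 + 17 = -13
  P[8]: -25 + 17 = -8
  P[9]: -6 + 17 = 11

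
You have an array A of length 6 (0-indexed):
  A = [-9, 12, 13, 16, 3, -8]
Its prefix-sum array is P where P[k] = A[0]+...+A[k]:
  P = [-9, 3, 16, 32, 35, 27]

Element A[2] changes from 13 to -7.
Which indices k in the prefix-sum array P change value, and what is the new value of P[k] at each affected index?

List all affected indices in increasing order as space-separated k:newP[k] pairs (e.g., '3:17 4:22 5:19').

Answer: 2:-4 3:12 4:15 5:7

Derivation:
P[k] = A[0] + ... + A[k]
P[k] includes A[2] iff k >= 2
Affected indices: 2, 3, ..., 5; delta = -20
  P[2]: 16 + -20 = -4
  P[3]: 32 + -20 = 12
  P[4]: 35 + -20 = 15
  P[5]: 27 + -20 = 7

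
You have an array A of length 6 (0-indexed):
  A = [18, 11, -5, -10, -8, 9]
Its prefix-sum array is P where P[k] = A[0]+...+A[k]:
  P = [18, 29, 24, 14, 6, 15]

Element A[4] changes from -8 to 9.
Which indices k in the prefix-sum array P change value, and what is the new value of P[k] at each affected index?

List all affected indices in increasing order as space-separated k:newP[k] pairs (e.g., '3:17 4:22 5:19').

P[k] = A[0] + ... + A[k]
P[k] includes A[4] iff k >= 4
Affected indices: 4, 5, ..., 5; delta = 17
  P[4]: 6 + 17 = 23
  P[5]: 15 + 17 = 32

Answer: 4:23 5:32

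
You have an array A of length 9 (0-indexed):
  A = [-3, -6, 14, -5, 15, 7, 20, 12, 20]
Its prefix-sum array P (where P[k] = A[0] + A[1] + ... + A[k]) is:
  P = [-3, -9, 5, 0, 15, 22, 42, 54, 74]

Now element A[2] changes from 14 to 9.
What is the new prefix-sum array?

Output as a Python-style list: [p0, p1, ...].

Change: A[2] 14 -> 9, delta = -5
P[k] for k < 2: unchanged (A[2] not included)
P[k] for k >= 2: shift by delta = -5
  P[0] = -3 + 0 = -3
  P[1] = -9 + 0 = -9
  P[2] = 5 + -5 = 0
  P[3] = 0 + -5 = -5
  P[4] = 15 + -5 = 10
  P[5] = 22 + -5 = 17
  P[6] = 42 + -5 = 37
  P[7] = 54 + -5 = 49
  P[8] = 74 + -5 = 69

Answer: [-3, -9, 0, -5, 10, 17, 37, 49, 69]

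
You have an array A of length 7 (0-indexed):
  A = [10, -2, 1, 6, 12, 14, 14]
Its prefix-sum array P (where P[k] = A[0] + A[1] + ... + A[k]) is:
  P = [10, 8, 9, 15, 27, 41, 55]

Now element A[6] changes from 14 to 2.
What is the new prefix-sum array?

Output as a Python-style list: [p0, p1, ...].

Answer: [10, 8, 9, 15, 27, 41, 43]

Derivation:
Change: A[6] 14 -> 2, delta = -12
P[k] for k < 6: unchanged (A[6] not included)
P[k] for k >= 6: shift by delta = -12
  P[0] = 10 + 0 = 10
  P[1] = 8 + 0 = 8
  P[2] = 9 + 0 = 9
  P[3] = 15 + 0 = 15
  P[4] = 27 + 0 = 27
  P[5] = 41 + 0 = 41
  P[6] = 55 + -12 = 43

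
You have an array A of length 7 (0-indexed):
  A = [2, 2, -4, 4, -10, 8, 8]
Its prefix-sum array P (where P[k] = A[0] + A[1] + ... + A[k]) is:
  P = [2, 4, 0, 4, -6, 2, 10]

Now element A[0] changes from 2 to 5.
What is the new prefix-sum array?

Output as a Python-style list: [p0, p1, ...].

Change: A[0] 2 -> 5, delta = 3
P[k] for k < 0: unchanged (A[0] not included)
P[k] for k >= 0: shift by delta = 3
  P[0] = 2 + 3 = 5
  P[1] = 4 + 3 = 7
  P[2] = 0 + 3 = 3
  P[3] = 4 + 3 = 7
  P[4] = -6 + 3 = -3
  P[5] = 2 + 3 = 5
  P[6] = 10 + 3 = 13

Answer: [5, 7, 3, 7, -3, 5, 13]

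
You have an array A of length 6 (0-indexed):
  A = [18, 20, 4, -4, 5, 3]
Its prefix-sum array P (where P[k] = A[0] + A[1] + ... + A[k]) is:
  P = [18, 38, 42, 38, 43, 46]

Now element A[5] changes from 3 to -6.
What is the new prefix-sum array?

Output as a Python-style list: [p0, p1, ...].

Answer: [18, 38, 42, 38, 43, 37]

Derivation:
Change: A[5] 3 -> -6, delta = -9
P[k] for k < 5: unchanged (A[5] not included)
P[k] for k >= 5: shift by delta = -9
  P[0] = 18 + 0 = 18
  P[1] = 38 + 0 = 38
  P[2] = 42 + 0 = 42
  P[3] = 38 + 0 = 38
  P[4] = 43 + 0 = 43
  P[5] = 46 + -9 = 37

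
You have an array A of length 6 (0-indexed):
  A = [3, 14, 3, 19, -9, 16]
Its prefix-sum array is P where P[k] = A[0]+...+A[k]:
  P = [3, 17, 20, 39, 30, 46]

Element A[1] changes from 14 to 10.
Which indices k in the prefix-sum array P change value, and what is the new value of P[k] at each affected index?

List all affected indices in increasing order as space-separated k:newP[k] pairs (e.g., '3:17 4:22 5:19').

P[k] = A[0] + ... + A[k]
P[k] includes A[1] iff k >= 1
Affected indices: 1, 2, ..., 5; delta = -4
  P[1]: 17 + -4 = 13
  P[2]: 20 + -4 = 16
  P[3]: 39 + -4 = 35
  P[4]: 30 + -4 = 26
  P[5]: 46 + -4 = 42

Answer: 1:13 2:16 3:35 4:26 5:42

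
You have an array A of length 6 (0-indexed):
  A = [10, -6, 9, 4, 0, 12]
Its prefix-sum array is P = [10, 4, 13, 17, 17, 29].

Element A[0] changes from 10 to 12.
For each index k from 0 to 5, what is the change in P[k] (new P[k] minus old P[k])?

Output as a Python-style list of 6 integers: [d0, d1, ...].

Answer: [2, 2, 2, 2, 2, 2]

Derivation:
Element change: A[0] 10 -> 12, delta = 2
For k < 0: P[k] unchanged, delta_P[k] = 0
For k >= 0: P[k] shifts by exactly 2
Delta array: [2, 2, 2, 2, 2, 2]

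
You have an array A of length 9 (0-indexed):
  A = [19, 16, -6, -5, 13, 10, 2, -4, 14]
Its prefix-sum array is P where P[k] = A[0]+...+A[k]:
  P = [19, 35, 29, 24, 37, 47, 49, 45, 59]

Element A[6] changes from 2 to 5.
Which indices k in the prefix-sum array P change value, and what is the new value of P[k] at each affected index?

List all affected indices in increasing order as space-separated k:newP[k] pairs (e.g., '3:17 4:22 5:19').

P[k] = A[0] + ... + A[k]
P[k] includes A[6] iff k >= 6
Affected indices: 6, 7, ..., 8; delta = 3
  P[6]: 49 + 3 = 52
  P[7]: 45 + 3 = 48
  P[8]: 59 + 3 = 62

Answer: 6:52 7:48 8:62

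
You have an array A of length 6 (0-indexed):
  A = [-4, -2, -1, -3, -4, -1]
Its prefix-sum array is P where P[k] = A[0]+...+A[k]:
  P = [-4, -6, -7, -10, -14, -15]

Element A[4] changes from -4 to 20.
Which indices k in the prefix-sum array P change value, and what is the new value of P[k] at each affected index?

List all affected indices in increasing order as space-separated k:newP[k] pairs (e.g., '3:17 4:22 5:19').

P[k] = A[0] + ... + A[k]
P[k] includes A[4] iff k >= 4
Affected indices: 4, 5, ..., 5; delta = 24
  P[4]: -14 + 24 = 10
  P[5]: -15 + 24 = 9

Answer: 4:10 5:9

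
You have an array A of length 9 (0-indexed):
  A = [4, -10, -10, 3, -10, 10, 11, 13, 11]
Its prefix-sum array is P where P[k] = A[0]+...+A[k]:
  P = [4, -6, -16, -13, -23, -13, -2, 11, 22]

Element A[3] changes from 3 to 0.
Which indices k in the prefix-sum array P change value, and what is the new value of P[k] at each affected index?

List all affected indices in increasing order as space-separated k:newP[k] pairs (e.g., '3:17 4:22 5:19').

P[k] = A[0] + ... + A[k]
P[k] includes A[3] iff k >= 3
Affected indices: 3, 4, ..., 8; delta = -3
  P[3]: -13 + -3 = -16
  P[4]: -23 + -3 = -26
  P[5]: -13 + -3 = -16
  P[6]: -2 + -3 = -5
  P[7]: 11 + -3 = 8
  P[8]: 22 + -3 = 19

Answer: 3:-16 4:-26 5:-16 6:-5 7:8 8:19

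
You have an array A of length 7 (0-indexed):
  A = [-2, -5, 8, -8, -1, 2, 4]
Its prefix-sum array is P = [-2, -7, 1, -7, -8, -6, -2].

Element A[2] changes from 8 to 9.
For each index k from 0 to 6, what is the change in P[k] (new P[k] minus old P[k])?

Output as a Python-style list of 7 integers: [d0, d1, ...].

Element change: A[2] 8 -> 9, delta = 1
For k < 2: P[k] unchanged, delta_P[k] = 0
For k >= 2: P[k] shifts by exactly 1
Delta array: [0, 0, 1, 1, 1, 1, 1]

Answer: [0, 0, 1, 1, 1, 1, 1]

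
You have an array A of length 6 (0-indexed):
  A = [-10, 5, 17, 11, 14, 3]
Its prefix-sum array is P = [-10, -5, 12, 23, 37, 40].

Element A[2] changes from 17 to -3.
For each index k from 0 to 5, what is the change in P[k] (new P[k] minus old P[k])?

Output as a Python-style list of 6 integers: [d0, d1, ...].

Element change: A[2] 17 -> -3, delta = -20
For k < 2: P[k] unchanged, delta_P[k] = 0
For k >= 2: P[k] shifts by exactly -20
Delta array: [0, 0, -20, -20, -20, -20]

Answer: [0, 0, -20, -20, -20, -20]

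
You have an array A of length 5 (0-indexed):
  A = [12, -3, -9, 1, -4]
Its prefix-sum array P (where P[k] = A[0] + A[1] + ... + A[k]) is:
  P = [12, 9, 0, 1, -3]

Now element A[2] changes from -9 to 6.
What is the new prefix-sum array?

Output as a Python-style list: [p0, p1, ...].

Answer: [12, 9, 15, 16, 12]

Derivation:
Change: A[2] -9 -> 6, delta = 15
P[k] for k < 2: unchanged (A[2] not included)
P[k] for k >= 2: shift by delta = 15
  P[0] = 12 + 0 = 12
  P[1] = 9 + 0 = 9
  P[2] = 0 + 15 = 15
  P[3] = 1 + 15 = 16
  P[4] = -3 + 15 = 12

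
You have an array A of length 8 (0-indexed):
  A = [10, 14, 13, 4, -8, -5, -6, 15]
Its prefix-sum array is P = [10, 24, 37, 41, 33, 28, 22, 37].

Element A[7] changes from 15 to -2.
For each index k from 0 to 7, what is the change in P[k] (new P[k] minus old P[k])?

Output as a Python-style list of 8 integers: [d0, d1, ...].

Answer: [0, 0, 0, 0, 0, 0, 0, -17]

Derivation:
Element change: A[7] 15 -> -2, delta = -17
For k < 7: P[k] unchanged, delta_P[k] = 0
For k >= 7: P[k] shifts by exactly -17
Delta array: [0, 0, 0, 0, 0, 0, 0, -17]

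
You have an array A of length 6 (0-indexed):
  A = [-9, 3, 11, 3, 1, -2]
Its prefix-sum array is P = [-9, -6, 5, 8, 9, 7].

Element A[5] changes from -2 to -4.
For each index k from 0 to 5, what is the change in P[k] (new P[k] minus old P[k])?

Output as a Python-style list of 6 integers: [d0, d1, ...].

Element change: A[5] -2 -> -4, delta = -2
For k < 5: P[k] unchanged, delta_P[k] = 0
For k >= 5: P[k] shifts by exactly -2
Delta array: [0, 0, 0, 0, 0, -2]

Answer: [0, 0, 0, 0, 0, -2]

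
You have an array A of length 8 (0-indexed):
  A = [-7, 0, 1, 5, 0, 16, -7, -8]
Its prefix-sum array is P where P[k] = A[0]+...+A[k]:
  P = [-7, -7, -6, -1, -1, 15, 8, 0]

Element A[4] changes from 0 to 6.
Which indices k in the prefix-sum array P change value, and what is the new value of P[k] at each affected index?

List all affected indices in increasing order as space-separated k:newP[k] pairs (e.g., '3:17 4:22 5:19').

Answer: 4:5 5:21 6:14 7:6

Derivation:
P[k] = A[0] + ... + A[k]
P[k] includes A[4] iff k >= 4
Affected indices: 4, 5, ..., 7; delta = 6
  P[4]: -1 + 6 = 5
  P[5]: 15 + 6 = 21
  P[6]: 8 + 6 = 14
  P[7]: 0 + 6 = 6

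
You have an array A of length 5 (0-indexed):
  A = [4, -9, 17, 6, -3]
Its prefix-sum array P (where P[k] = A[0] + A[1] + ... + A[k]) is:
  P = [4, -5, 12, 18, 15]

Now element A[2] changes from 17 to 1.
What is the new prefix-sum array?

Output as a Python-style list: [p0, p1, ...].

Answer: [4, -5, -4, 2, -1]

Derivation:
Change: A[2] 17 -> 1, delta = -16
P[k] for k < 2: unchanged (A[2] not included)
P[k] for k >= 2: shift by delta = -16
  P[0] = 4 + 0 = 4
  P[1] = -5 + 0 = -5
  P[2] = 12 + -16 = -4
  P[3] = 18 + -16 = 2
  P[4] = 15 + -16 = -1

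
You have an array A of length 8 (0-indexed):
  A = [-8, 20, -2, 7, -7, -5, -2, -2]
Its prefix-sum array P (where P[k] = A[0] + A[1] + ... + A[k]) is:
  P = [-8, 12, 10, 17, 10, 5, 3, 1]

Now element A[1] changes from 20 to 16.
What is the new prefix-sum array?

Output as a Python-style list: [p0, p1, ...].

Answer: [-8, 8, 6, 13, 6, 1, -1, -3]

Derivation:
Change: A[1] 20 -> 16, delta = -4
P[k] for k < 1: unchanged (A[1] not included)
P[k] for k >= 1: shift by delta = -4
  P[0] = -8 + 0 = -8
  P[1] = 12 + -4 = 8
  P[2] = 10 + -4 = 6
  P[3] = 17 + -4 = 13
  P[4] = 10 + -4 = 6
  P[5] = 5 + -4 = 1
  P[6] = 3 + -4 = -1
  P[7] = 1 + -4 = -3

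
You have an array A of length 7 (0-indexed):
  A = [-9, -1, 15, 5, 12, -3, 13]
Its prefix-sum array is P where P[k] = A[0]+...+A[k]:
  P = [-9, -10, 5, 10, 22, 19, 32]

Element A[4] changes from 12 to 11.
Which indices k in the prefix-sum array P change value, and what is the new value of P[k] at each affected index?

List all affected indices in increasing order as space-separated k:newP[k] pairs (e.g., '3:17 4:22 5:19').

Answer: 4:21 5:18 6:31

Derivation:
P[k] = A[0] + ... + A[k]
P[k] includes A[4] iff k >= 4
Affected indices: 4, 5, ..., 6; delta = -1
  P[4]: 22 + -1 = 21
  P[5]: 19 + -1 = 18
  P[6]: 32 + -1 = 31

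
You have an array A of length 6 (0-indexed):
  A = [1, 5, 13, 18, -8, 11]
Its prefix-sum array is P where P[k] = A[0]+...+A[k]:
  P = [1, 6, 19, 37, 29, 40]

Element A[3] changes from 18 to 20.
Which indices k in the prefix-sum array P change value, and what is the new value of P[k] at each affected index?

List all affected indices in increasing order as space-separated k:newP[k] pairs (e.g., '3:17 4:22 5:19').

P[k] = A[0] + ... + A[k]
P[k] includes A[3] iff k >= 3
Affected indices: 3, 4, ..., 5; delta = 2
  P[3]: 37 + 2 = 39
  P[4]: 29 + 2 = 31
  P[5]: 40 + 2 = 42

Answer: 3:39 4:31 5:42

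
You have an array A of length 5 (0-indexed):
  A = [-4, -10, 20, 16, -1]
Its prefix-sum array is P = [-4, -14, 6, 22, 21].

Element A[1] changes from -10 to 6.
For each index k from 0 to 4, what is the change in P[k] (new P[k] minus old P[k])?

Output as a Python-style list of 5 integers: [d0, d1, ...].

Element change: A[1] -10 -> 6, delta = 16
For k < 1: P[k] unchanged, delta_P[k] = 0
For k >= 1: P[k] shifts by exactly 16
Delta array: [0, 16, 16, 16, 16]

Answer: [0, 16, 16, 16, 16]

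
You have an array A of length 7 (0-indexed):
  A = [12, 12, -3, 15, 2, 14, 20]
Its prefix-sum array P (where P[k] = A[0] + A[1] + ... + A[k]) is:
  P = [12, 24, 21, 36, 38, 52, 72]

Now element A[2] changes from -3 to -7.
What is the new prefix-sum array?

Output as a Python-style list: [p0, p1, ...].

Change: A[2] -3 -> -7, delta = -4
P[k] for k < 2: unchanged (A[2] not included)
P[k] for k >= 2: shift by delta = -4
  P[0] = 12 + 0 = 12
  P[1] = 24 + 0 = 24
  P[2] = 21 + -4 = 17
  P[3] = 36 + -4 = 32
  P[4] = 38 + -4 = 34
  P[5] = 52 + -4 = 48
  P[6] = 72 + -4 = 68

Answer: [12, 24, 17, 32, 34, 48, 68]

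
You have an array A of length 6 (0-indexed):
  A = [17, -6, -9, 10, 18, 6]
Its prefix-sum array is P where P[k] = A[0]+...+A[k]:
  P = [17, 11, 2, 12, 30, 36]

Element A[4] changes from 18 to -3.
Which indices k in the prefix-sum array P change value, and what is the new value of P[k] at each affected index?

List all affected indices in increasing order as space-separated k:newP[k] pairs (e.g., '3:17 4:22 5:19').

Answer: 4:9 5:15

Derivation:
P[k] = A[0] + ... + A[k]
P[k] includes A[4] iff k >= 4
Affected indices: 4, 5, ..., 5; delta = -21
  P[4]: 30 + -21 = 9
  P[5]: 36 + -21 = 15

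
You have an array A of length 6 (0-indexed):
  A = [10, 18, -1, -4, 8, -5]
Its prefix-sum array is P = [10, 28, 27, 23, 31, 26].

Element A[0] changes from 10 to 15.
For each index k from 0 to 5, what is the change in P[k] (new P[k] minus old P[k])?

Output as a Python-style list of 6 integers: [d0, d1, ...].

Answer: [5, 5, 5, 5, 5, 5]

Derivation:
Element change: A[0] 10 -> 15, delta = 5
For k < 0: P[k] unchanged, delta_P[k] = 0
For k >= 0: P[k] shifts by exactly 5
Delta array: [5, 5, 5, 5, 5, 5]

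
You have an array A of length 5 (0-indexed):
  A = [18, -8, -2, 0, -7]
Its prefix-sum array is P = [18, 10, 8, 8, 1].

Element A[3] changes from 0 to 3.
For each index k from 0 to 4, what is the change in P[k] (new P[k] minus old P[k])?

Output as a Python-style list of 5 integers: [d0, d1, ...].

Answer: [0, 0, 0, 3, 3]

Derivation:
Element change: A[3] 0 -> 3, delta = 3
For k < 3: P[k] unchanged, delta_P[k] = 0
For k >= 3: P[k] shifts by exactly 3
Delta array: [0, 0, 0, 3, 3]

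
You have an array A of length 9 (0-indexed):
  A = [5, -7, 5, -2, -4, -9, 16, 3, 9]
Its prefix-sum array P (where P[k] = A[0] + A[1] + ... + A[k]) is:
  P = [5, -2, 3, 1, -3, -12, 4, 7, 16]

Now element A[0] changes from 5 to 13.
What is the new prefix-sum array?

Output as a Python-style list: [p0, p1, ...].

Change: A[0] 5 -> 13, delta = 8
P[k] for k < 0: unchanged (A[0] not included)
P[k] for k >= 0: shift by delta = 8
  P[0] = 5 + 8 = 13
  P[1] = -2 + 8 = 6
  P[2] = 3 + 8 = 11
  P[3] = 1 + 8 = 9
  P[4] = -3 + 8 = 5
  P[5] = -12 + 8 = -4
  P[6] = 4 + 8 = 12
  P[7] = 7 + 8 = 15
  P[8] = 16 + 8 = 24

Answer: [13, 6, 11, 9, 5, -4, 12, 15, 24]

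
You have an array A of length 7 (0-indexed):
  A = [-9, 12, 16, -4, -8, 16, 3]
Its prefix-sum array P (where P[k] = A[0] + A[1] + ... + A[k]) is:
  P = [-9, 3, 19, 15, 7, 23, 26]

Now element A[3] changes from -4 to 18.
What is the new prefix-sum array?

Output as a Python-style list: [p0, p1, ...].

Answer: [-9, 3, 19, 37, 29, 45, 48]

Derivation:
Change: A[3] -4 -> 18, delta = 22
P[k] for k < 3: unchanged (A[3] not included)
P[k] for k >= 3: shift by delta = 22
  P[0] = -9 + 0 = -9
  P[1] = 3 + 0 = 3
  P[2] = 19 + 0 = 19
  P[3] = 15 + 22 = 37
  P[4] = 7 + 22 = 29
  P[5] = 23 + 22 = 45
  P[6] = 26 + 22 = 48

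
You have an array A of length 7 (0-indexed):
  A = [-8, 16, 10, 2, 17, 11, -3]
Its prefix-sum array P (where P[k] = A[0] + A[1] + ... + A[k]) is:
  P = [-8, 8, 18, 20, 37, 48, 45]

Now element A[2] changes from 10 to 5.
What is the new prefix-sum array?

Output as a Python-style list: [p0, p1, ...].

Change: A[2] 10 -> 5, delta = -5
P[k] for k < 2: unchanged (A[2] not included)
P[k] for k >= 2: shift by delta = -5
  P[0] = -8 + 0 = -8
  P[1] = 8 + 0 = 8
  P[2] = 18 + -5 = 13
  P[3] = 20 + -5 = 15
  P[4] = 37 + -5 = 32
  P[5] = 48 + -5 = 43
  P[6] = 45 + -5 = 40

Answer: [-8, 8, 13, 15, 32, 43, 40]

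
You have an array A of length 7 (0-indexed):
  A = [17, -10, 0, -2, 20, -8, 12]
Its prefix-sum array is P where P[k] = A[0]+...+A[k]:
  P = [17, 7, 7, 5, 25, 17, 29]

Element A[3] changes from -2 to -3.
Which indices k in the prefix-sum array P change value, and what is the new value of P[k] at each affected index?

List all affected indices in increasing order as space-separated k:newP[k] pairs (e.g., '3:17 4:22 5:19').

Answer: 3:4 4:24 5:16 6:28

Derivation:
P[k] = A[0] + ... + A[k]
P[k] includes A[3] iff k >= 3
Affected indices: 3, 4, ..., 6; delta = -1
  P[3]: 5 + -1 = 4
  P[4]: 25 + -1 = 24
  P[5]: 17 + -1 = 16
  P[6]: 29 + -1 = 28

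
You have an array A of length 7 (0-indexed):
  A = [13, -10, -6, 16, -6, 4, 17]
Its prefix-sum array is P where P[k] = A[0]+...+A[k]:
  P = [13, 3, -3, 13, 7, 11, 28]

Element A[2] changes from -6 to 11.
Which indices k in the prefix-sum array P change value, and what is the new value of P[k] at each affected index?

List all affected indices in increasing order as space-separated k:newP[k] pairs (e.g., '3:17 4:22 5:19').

P[k] = A[0] + ... + A[k]
P[k] includes A[2] iff k >= 2
Affected indices: 2, 3, ..., 6; delta = 17
  P[2]: -3 + 17 = 14
  P[3]: 13 + 17 = 30
  P[4]: 7 + 17 = 24
  P[5]: 11 + 17 = 28
  P[6]: 28 + 17 = 45

Answer: 2:14 3:30 4:24 5:28 6:45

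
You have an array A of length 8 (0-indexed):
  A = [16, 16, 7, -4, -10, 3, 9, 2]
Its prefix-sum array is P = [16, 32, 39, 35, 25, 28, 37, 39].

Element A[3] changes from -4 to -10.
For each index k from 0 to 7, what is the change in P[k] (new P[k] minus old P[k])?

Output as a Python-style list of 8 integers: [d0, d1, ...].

Element change: A[3] -4 -> -10, delta = -6
For k < 3: P[k] unchanged, delta_P[k] = 0
For k >= 3: P[k] shifts by exactly -6
Delta array: [0, 0, 0, -6, -6, -6, -6, -6]

Answer: [0, 0, 0, -6, -6, -6, -6, -6]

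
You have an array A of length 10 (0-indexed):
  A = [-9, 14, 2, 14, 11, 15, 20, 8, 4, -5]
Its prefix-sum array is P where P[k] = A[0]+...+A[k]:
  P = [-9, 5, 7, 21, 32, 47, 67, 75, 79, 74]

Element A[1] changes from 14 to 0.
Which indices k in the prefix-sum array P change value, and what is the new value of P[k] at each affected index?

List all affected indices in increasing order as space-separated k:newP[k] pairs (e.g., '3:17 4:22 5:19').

Answer: 1:-9 2:-7 3:7 4:18 5:33 6:53 7:61 8:65 9:60

Derivation:
P[k] = A[0] + ... + A[k]
P[k] includes A[1] iff k >= 1
Affected indices: 1, 2, ..., 9; delta = -14
  P[1]: 5 + -14 = -9
  P[2]: 7 + -14 = -7
  P[3]: 21 + -14 = 7
  P[4]: 32 + -14 = 18
  P[5]: 47 + -14 = 33
  P[6]: 67 + -14 = 53
  P[7]: 75 + -14 = 61
  P[8]: 79 + -14 = 65
  P[9]: 74 + -14 = 60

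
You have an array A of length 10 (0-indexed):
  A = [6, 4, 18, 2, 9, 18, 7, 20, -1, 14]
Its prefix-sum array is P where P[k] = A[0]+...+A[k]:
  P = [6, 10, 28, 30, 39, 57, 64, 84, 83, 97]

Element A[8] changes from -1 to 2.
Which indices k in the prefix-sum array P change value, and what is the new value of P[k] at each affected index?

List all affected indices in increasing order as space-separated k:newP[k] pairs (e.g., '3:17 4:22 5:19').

P[k] = A[0] + ... + A[k]
P[k] includes A[8] iff k >= 8
Affected indices: 8, 9, ..., 9; delta = 3
  P[8]: 83 + 3 = 86
  P[9]: 97 + 3 = 100

Answer: 8:86 9:100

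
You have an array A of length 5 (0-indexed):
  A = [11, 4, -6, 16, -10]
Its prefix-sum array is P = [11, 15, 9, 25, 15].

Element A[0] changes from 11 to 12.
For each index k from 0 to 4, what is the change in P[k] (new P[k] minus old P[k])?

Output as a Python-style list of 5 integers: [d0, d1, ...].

Answer: [1, 1, 1, 1, 1]

Derivation:
Element change: A[0] 11 -> 12, delta = 1
For k < 0: P[k] unchanged, delta_P[k] = 0
For k >= 0: P[k] shifts by exactly 1
Delta array: [1, 1, 1, 1, 1]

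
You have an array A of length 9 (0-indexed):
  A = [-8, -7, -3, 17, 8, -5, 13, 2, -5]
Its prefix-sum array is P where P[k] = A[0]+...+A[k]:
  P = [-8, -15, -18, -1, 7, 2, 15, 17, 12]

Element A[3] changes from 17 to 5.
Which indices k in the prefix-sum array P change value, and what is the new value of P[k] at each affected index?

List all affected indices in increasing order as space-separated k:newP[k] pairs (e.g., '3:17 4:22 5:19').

Answer: 3:-13 4:-5 5:-10 6:3 7:5 8:0

Derivation:
P[k] = A[0] + ... + A[k]
P[k] includes A[3] iff k >= 3
Affected indices: 3, 4, ..., 8; delta = -12
  P[3]: -1 + -12 = -13
  P[4]: 7 + -12 = -5
  P[5]: 2 + -12 = -10
  P[6]: 15 + -12 = 3
  P[7]: 17 + -12 = 5
  P[8]: 12 + -12 = 0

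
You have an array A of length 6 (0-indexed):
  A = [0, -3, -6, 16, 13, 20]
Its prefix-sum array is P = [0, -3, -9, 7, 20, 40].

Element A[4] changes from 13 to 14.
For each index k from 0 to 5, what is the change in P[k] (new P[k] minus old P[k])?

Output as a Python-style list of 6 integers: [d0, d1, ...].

Answer: [0, 0, 0, 0, 1, 1]

Derivation:
Element change: A[4] 13 -> 14, delta = 1
For k < 4: P[k] unchanged, delta_P[k] = 0
For k >= 4: P[k] shifts by exactly 1
Delta array: [0, 0, 0, 0, 1, 1]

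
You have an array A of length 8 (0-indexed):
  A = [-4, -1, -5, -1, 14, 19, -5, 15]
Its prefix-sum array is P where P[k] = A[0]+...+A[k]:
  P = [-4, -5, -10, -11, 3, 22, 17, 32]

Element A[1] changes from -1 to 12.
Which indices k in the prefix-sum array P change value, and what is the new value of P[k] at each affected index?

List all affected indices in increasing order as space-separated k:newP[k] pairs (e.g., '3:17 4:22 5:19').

P[k] = A[0] + ... + A[k]
P[k] includes A[1] iff k >= 1
Affected indices: 1, 2, ..., 7; delta = 13
  P[1]: -5 + 13 = 8
  P[2]: -10 + 13 = 3
  P[3]: -11 + 13 = 2
  P[4]: 3 + 13 = 16
  P[5]: 22 + 13 = 35
  P[6]: 17 + 13 = 30
  P[7]: 32 + 13 = 45

Answer: 1:8 2:3 3:2 4:16 5:35 6:30 7:45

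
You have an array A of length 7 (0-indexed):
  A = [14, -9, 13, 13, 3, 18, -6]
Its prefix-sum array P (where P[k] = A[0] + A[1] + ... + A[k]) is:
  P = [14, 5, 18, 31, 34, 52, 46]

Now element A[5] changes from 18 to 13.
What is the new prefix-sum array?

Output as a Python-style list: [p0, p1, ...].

Answer: [14, 5, 18, 31, 34, 47, 41]

Derivation:
Change: A[5] 18 -> 13, delta = -5
P[k] for k < 5: unchanged (A[5] not included)
P[k] for k >= 5: shift by delta = -5
  P[0] = 14 + 0 = 14
  P[1] = 5 + 0 = 5
  P[2] = 18 + 0 = 18
  P[3] = 31 + 0 = 31
  P[4] = 34 + 0 = 34
  P[5] = 52 + -5 = 47
  P[6] = 46 + -5 = 41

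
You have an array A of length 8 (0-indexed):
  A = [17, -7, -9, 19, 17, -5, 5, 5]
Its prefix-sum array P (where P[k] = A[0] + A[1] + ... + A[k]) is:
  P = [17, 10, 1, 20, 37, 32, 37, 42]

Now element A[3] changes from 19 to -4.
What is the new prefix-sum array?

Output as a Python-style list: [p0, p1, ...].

Answer: [17, 10, 1, -3, 14, 9, 14, 19]

Derivation:
Change: A[3] 19 -> -4, delta = -23
P[k] for k < 3: unchanged (A[3] not included)
P[k] for k >= 3: shift by delta = -23
  P[0] = 17 + 0 = 17
  P[1] = 10 + 0 = 10
  P[2] = 1 + 0 = 1
  P[3] = 20 + -23 = -3
  P[4] = 37 + -23 = 14
  P[5] = 32 + -23 = 9
  P[6] = 37 + -23 = 14
  P[7] = 42 + -23 = 19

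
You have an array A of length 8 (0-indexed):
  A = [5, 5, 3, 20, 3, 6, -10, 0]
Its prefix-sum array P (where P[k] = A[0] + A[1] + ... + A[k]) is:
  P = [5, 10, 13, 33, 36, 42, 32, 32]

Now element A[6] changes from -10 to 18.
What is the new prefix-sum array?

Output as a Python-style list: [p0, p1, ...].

Change: A[6] -10 -> 18, delta = 28
P[k] for k < 6: unchanged (A[6] not included)
P[k] for k >= 6: shift by delta = 28
  P[0] = 5 + 0 = 5
  P[1] = 10 + 0 = 10
  P[2] = 13 + 0 = 13
  P[3] = 33 + 0 = 33
  P[4] = 36 + 0 = 36
  P[5] = 42 + 0 = 42
  P[6] = 32 + 28 = 60
  P[7] = 32 + 28 = 60

Answer: [5, 10, 13, 33, 36, 42, 60, 60]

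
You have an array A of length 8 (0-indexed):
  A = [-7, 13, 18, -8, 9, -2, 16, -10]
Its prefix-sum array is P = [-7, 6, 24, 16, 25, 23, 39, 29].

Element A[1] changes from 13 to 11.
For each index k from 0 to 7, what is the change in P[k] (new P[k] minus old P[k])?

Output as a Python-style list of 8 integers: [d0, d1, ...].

Answer: [0, -2, -2, -2, -2, -2, -2, -2]

Derivation:
Element change: A[1] 13 -> 11, delta = -2
For k < 1: P[k] unchanged, delta_P[k] = 0
For k >= 1: P[k] shifts by exactly -2
Delta array: [0, -2, -2, -2, -2, -2, -2, -2]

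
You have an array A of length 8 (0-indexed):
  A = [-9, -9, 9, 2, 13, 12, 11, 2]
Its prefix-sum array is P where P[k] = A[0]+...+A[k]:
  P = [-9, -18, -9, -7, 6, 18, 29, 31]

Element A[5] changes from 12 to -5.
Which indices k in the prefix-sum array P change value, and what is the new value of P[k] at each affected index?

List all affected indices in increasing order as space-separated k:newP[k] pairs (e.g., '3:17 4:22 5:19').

P[k] = A[0] + ... + A[k]
P[k] includes A[5] iff k >= 5
Affected indices: 5, 6, ..., 7; delta = -17
  P[5]: 18 + -17 = 1
  P[6]: 29 + -17 = 12
  P[7]: 31 + -17 = 14

Answer: 5:1 6:12 7:14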